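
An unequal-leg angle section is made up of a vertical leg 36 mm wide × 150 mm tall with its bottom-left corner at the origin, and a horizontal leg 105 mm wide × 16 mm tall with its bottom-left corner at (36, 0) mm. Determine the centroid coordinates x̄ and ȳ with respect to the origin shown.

Part | A | x̄ᵢ | ȳᵢ | A·x̄ᵢ | A·ȳᵢ
vertical leg | 5400.00 | 18.00 | 75.00 | 97200.00 | 405000.00
horizontal leg | 1680.00 | 88.50 | 8.00 | 148680.00 | 13440.00
Σ | 7080.00 |  |  | 245880.00 | 418440.00
x̄ = 245880.00 / 7080.00 = 34.73 mm
ȳ = 418440.00 / 7080.00 = 59.10 mm

x̄ = 34.73 mm, ȳ = 59.10 mm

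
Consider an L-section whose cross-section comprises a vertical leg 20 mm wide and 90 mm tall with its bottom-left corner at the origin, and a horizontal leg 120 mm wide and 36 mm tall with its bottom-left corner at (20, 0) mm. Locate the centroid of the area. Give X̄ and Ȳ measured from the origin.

vertical leg: A = 20 × 90 = 1800.00, centroid at (10.00, 45.00).
horizontal leg: A = 120 × 36 = 4320.00, centroid at (80.00, 18.00).
ΣA = 6120.00 mm², ΣAX̄ = 363600.00 mm³, ΣAȲ = 158760.00 mm³.
X̄ = 363600.00/6120.00 = 59.41 mm; Ȳ = 158760.00/6120.00 = 25.94 mm.

X̄ = 59.41 mm, Ȳ = 25.94 mm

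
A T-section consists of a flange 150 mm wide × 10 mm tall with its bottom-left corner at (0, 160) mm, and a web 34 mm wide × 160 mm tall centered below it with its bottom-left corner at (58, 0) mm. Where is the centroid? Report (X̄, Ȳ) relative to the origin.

Part | A | x̄ᵢ | ȳᵢ | A·x̄ᵢ | A·ȳᵢ
web | 5440.00 | 75.00 | 80.00 | 408000.00 | 435200.00
flange | 1500.00 | 75.00 | 165.00 | 112500.00 | 247500.00
Σ | 6940.00 |  |  | 520500.00 | 682700.00
X̄ = 520500.00 / 6940.00 = 75.00 mm
Ȳ = 682700.00 / 6940.00 = 98.37 mm

X̄ = 75.00 mm, Ȳ = 98.37 mm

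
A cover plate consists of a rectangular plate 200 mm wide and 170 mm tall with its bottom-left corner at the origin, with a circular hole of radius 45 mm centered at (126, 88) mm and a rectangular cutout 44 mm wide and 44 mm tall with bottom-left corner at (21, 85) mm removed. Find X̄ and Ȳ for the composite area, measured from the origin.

X̄ = 97.86 mm, Ȳ = 82.60 mm

plate: A = 200 × 170 = 34000.00, centroid at (100.00, 85.00).
hole 1: A = −π·45² = -6361.73, centroid at (126.00, 88.00).
hole 2: A = −(44 × 44) = -1936.00, centroid at (43.00, 107.00).
ΣA = 25702.27 mm², ΣAX̄ = 2515174.63 mm³, ΣAȲ = 2123016.19 mm³.
X̄ = 2515174.63/25702.27 = 97.86 mm; Ȳ = 2123016.19/25702.27 = 82.60 mm.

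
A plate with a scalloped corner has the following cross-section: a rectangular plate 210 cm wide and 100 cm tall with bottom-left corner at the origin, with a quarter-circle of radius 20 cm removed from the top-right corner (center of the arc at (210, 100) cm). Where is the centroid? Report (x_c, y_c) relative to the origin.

x_c = 103.53 cm, y_c = 49.37 cm

plate: A = 210 × 100 = 21000.00, centroid at (105.00, 50.00).
removed quarter-circle: A = −¼π·20² = -314.16, centroid at (201.51, 91.51).
ΣA = 20685.84 cm²
ΣAx_c = (21000.00)(105.00) + (-314.16)(201.51) = 2141693.22 cm³
ΣAy_c = (21000.00)(50.00) + (-314.16)(91.51) = 1021250.74 cm³
x_c = 2141693.22 / 20685.84 = 103.53 cm
y_c = 1021250.74 / 20685.84 = 49.37 cm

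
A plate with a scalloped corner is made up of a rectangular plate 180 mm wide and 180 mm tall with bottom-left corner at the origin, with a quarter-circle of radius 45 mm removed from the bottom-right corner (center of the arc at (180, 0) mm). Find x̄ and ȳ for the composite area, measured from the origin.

plate: A = 180 × 180 = 32400.00, centroid at (90.00, 90.00).
removed quarter-circle: A = −¼π·45² = -1590.43, centroid at (160.90, 19.10).
ΣA = 30809.57 mm²
ΣAx̄ = (32400.00)(90.00) + (-1590.43)(160.90) = 2660097.37 mm³
ΣAȳ = (32400.00)(90.00) + (-1590.43)(19.10) = 2885625.00 mm³
x̄ = 2660097.37 / 30809.57 = 86.34 mm
ȳ = 2885625.00 / 30809.57 = 93.66 mm

x̄ = 86.34 mm, ȳ = 93.66 mm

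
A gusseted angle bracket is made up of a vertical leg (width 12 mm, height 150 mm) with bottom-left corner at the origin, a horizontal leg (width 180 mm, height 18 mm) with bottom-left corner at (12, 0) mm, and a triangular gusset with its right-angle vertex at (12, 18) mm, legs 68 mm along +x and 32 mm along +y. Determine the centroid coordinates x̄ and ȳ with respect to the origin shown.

Part | A | x̄ᵢ | ȳᵢ | A·x̄ᵢ | A·ȳᵢ
vertical leg | 1800.00 | 6.00 | 75.00 | 10800.00 | 135000.00
horizontal leg | 3240.00 | 102.00 | 9.00 | 330480.00 | 29160.00
gusset | 1088.00 | 34.67 | 28.67 | 37717.33 | 31189.33
Σ | 6128.00 |  |  | 378997.33 | 195349.33
x̄ = 378997.33 / 6128.00 = 61.85 mm
ȳ = 195349.33 / 6128.00 = 31.88 mm

x̄ = 61.85 mm, ȳ = 31.88 mm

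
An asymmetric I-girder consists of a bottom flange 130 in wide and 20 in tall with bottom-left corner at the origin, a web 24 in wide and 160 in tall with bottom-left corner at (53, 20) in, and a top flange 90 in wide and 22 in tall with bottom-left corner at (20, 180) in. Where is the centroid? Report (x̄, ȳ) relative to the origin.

x̄ = 65.00 in, ȳ = 93.61 in

bottom flange: A = 130 × 20 = 2600.00, centroid at (65.00, 10.00).
web: A = 24 × 160 = 3840.00, centroid at (65.00, 100.00).
top flange: A = 90 × 22 = 1980.00, centroid at (65.00, 191.00).
ΣA = 8420.00 in², ΣAx̄ = 547300.00 in³, ΣAȳ = 788180.00 in³.
x̄ = 547300.00/8420.00 = 65.00 in; ȳ = 788180.00/8420.00 = 93.61 in.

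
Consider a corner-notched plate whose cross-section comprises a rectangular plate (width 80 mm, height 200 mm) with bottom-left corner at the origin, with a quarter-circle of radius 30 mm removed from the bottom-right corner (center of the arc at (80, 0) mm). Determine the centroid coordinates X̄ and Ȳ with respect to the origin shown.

plate: A = 80 × 200 = 16000.00, centroid at (40.00, 100.00).
removed quarter-circle: A = −¼π·30² = -706.86, centroid at (67.27, 12.73).
ΣA = 15293.14 mm², ΣAX̄ = 592451.33 mm³, ΣAȲ = 1591000.00 mm³.
X̄ = 592451.33/15293.14 = 38.74 mm; Ȳ = 1591000.00/15293.14 = 104.03 mm.

X̄ = 38.74 mm, Ȳ = 104.03 mm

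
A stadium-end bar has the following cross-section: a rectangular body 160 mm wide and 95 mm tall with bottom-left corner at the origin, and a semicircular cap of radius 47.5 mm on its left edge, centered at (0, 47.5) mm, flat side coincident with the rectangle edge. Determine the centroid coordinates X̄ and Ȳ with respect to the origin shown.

Part | A | x̄ᵢ | ȳᵢ | A·x̄ᵢ | A·ȳᵢ
rectangular body | 15200.00 | 80.00 | 47.50 | 1216000.00 | 722000.00
semicircular end | 3544.11 | -20.16 | 47.50 | -71447.92 | 168345.19
Σ | 18744.11 |  |  | 1144552.08 | 890345.19
X̄ = 1144552.08 / 18744.11 = 61.06 mm
Ȳ = 890345.19 / 18744.11 = 47.50 mm

X̄ = 61.06 mm, Ȳ = 47.50 mm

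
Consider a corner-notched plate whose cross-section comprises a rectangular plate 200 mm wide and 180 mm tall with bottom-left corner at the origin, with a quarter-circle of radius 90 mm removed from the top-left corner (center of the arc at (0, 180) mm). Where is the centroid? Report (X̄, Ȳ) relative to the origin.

X̄ = 113.27 mm, Ȳ = 78.88 mm

Part | A | x̄ᵢ | ȳᵢ | A·x̄ᵢ | A·ȳᵢ
plate | 36000.00 | 100.00 | 90.00 | 3600000.00 | 3240000.00
removed quarter-circle | -6361.73 | 38.20 | 141.80 | -243000.00 | -902110.52
Σ | 29638.27 |  |  | 3357000.00 | 2337889.48
X̄ = 3357000.00 / 29638.27 = 113.27 mm
Ȳ = 2337889.48 / 29638.27 = 78.88 mm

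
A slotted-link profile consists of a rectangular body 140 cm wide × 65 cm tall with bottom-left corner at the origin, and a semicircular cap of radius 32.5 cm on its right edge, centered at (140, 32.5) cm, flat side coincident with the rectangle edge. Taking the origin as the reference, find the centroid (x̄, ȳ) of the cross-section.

rectangular body: A = 140 × 65 = 9100.00, centroid at (70.00, 32.50).
semicircular end: A = ½π·32.5² = 1659.15, centroid at (153.79, 32.50).
ΣA = 10759.15 cm²
ΣAx̄ = (9100.00)(70.00) + (1659.15)(153.79) = 892166.92 cm³
ΣAȳ = (9100.00)(32.50) + (1659.15)(32.50) = 349672.49 cm³
x̄ = 892166.92 / 10759.15 = 82.92 cm
ȳ = 349672.49 / 10759.15 = 32.50 cm

x̄ = 82.92 cm, ȳ = 32.50 cm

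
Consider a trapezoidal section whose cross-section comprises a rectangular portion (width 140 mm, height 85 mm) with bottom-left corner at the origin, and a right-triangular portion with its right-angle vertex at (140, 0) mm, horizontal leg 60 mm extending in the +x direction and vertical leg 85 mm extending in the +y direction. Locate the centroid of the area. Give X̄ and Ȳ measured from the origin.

Part | A | x̄ᵢ | ȳᵢ | A·x̄ᵢ | A·ȳᵢ
rectangular portion | 11900.00 | 70.00 | 42.50 | 833000.00 | 505750.00
triangular portion | 2550.00 | 160.00 | 28.33 | 408000.00 | 72250.00
Σ | 14450.00 |  |  | 1241000.00 | 578000.00
X̄ = 1241000.00 / 14450.00 = 85.88 mm
Ȳ = 578000.00 / 14450.00 = 40.00 mm

X̄ = 85.88 mm, Ȳ = 40.00 mm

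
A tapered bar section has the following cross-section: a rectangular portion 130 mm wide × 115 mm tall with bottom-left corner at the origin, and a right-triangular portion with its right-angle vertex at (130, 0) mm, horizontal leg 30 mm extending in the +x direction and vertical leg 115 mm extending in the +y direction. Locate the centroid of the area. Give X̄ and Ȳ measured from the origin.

X̄ = 72.76 mm, Ȳ = 55.52 mm

rectangular portion: A = 130 × 115 = 14950.00, centroid at (65.00, 57.50).
triangular portion: A = ½·30·115 = 1725.00, centroid at (140.00, 38.33).
ΣA = 16675.00 mm²
ΣAX̄ = (14950.00)(65.00) + (1725.00)(140.00) = 1213250.00 mm³
ΣAȲ = (14950.00)(57.50) + (1725.00)(38.33) = 925750.00 mm³
X̄ = 1213250.00 / 16675.00 = 72.76 mm
Ȳ = 925750.00 / 16675.00 = 55.52 mm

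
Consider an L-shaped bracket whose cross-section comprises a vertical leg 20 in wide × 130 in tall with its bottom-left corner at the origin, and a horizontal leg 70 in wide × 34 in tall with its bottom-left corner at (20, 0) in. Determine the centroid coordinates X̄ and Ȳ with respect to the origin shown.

vertical leg: A = 20 × 130 = 2600.00, centroid at (10.00, 65.00).
horizontal leg: A = 70 × 34 = 2380.00, centroid at (55.00, 17.00).
ΣA = 4980.00 in²
ΣAX̄ = (2600.00)(10.00) + (2380.00)(55.00) = 156900.00 in³
ΣAȲ = (2600.00)(65.00) + (2380.00)(17.00) = 209460.00 in³
X̄ = 156900.00 / 4980.00 = 31.51 in
Ȳ = 209460.00 / 4980.00 = 42.06 in

X̄ = 31.51 in, Ȳ = 42.06 in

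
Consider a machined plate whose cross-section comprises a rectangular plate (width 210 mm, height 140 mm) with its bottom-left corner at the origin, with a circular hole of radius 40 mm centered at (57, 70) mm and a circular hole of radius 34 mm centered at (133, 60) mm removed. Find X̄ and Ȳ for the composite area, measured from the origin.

X̄ = 111.73 mm, Ȳ = 71.75 mm

plate: A = 210 × 140 = 29400.00, centroid at (105.00, 70.00).
hole 1: A = −π·40² = -5026.55, centroid at (57.00, 70.00).
hole 2: A = −π·34² = -3631.68, centroid at (133.00, 60.00).
ΣA = 20741.77 mm², ΣAX̄ = 2317473.16 mm³, ΣAȲ = 1488240.76 mm³.
X̄ = 2317473.16/20741.77 = 111.73 mm; Ȳ = 1488240.76/20741.77 = 71.75 mm.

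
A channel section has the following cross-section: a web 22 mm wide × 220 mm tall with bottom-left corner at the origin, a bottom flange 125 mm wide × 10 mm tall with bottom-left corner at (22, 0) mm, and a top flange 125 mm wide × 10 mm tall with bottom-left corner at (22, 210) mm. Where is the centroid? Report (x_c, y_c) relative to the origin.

x_c = 36.03 mm, y_c = 110.00 mm

Part | A | x̄ᵢ | ȳᵢ | A·x̄ᵢ | A·ȳᵢ
web | 4840.00 | 11.00 | 110.00 | 53240.00 | 532400.00
bottom flange | 1250.00 | 84.50 | 5.00 | 105625.00 | 6250.00
top flange | 1250.00 | 84.50 | 215.00 | 105625.00 | 268750.00
Σ | 7340.00 |  |  | 264490.00 | 807400.00
x_c = 264490.00 / 7340.00 = 36.03 mm
y_c = 807400.00 / 7340.00 = 110.00 mm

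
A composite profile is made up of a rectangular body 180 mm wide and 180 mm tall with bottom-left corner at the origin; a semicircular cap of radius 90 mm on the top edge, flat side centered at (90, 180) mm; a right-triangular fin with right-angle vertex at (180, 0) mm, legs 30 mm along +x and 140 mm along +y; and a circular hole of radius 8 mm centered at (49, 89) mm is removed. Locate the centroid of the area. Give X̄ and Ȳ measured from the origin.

Part | A | x̄ᵢ | ȳᵢ | A·x̄ᵢ | A·ȳᵢ
rectangular body | 32400.00 | 90.00 | 90.00 | 2916000.00 | 2916000.00
semicircular top | 12723.45 | 90.00 | 218.20 | 1145110.52 | 2776221.04
triangular fin | 2100.00 | 190.00 | 46.67 | 399000.00 | 98000.00
hole | -201.06 | 49.00 | 89.00 | -9852.03 | -17894.51
Σ | 47022.39 |  |  | 4450258.49 | 5772326.53
X̄ = 4450258.49 / 47022.39 = 94.64 mm
Ȳ = 5772326.53 / 47022.39 = 122.76 mm

X̄ = 94.64 mm, Ȳ = 122.76 mm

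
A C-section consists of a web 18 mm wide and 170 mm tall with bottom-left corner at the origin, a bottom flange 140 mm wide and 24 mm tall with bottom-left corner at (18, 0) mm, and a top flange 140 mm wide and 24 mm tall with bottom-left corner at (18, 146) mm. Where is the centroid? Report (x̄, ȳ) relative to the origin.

Part | A | x̄ᵢ | ȳᵢ | A·x̄ᵢ | A·ȳᵢ
web | 3060.00 | 9.00 | 85.00 | 27540.00 | 260100.00
bottom flange | 3360.00 | 88.00 | 12.00 | 295680.00 | 40320.00
top flange | 3360.00 | 88.00 | 158.00 | 295680.00 | 530880.00
Σ | 9780.00 |  |  | 618900.00 | 831300.00
x̄ = 618900.00 / 9780.00 = 63.28 mm
ȳ = 831300.00 / 9780.00 = 85.00 mm

x̄ = 63.28 mm, ȳ = 85.00 mm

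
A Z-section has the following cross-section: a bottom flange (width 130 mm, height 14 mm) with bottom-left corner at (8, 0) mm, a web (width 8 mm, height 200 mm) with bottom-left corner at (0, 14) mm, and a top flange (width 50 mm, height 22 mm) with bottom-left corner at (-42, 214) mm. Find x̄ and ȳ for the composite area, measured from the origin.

x̄ = 26.67 mm, ȳ = 97.93 mm

bottom flange: A = 130 × 14 = 1820.00, centroid at (73.00, 7.00).
web: A = 8 × 200 = 1600.00, centroid at (4.00, 114.00).
top flange: A = 50 × 22 = 1100.00, centroid at (-17.00, 225.00).
ΣA = 4520.00 mm²
ΣAx̄ = (1820.00)(73.00) + (1600.00)(4.00) + (1100.00)(-17.00) = 120560.00 mm³
ΣAȳ = (1820.00)(7.00) + (1600.00)(114.00) + (1100.00)(225.00) = 442640.00 mm³
x̄ = 120560.00 / 4520.00 = 26.67 mm
ȳ = 442640.00 / 4520.00 = 97.93 mm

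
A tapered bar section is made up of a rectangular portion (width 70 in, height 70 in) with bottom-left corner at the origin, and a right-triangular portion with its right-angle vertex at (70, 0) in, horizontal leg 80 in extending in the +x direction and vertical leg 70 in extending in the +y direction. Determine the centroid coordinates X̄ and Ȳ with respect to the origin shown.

X̄ = 57.42 in, Ȳ = 30.76 in

Part | A | x̄ᵢ | ȳᵢ | A·x̄ᵢ | A·ȳᵢ
rectangular portion | 4900.00 | 35.00 | 35.00 | 171500.00 | 171500.00
triangular portion | 2800.00 | 96.67 | 23.33 | 270666.67 | 65333.33
Σ | 7700.00 |  |  | 442166.67 | 236833.33
X̄ = 442166.67 / 7700.00 = 57.42 in
Ȳ = 236833.33 / 7700.00 = 30.76 in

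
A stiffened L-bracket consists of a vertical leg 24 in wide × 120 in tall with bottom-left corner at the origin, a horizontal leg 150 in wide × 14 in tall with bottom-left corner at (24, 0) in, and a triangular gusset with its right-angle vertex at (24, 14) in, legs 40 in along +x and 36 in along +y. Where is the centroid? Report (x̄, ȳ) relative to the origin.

x̄ = 47.25 in, ȳ = 36.18 in

vertical leg: A = 24 × 120 = 2880.00, centroid at (12.00, 60.00).
horizontal leg: A = 150 × 14 = 2100.00, centroid at (99.00, 7.00).
gusset: A = ½·40·36 = 720.00, centroid at (37.33, 26.00).
ΣA = 5700.00 in², ΣAx̄ = 269340.00 in³, ΣAȳ = 206220.00 in³.
x̄ = 269340.00/5700.00 = 47.25 in; ȳ = 206220.00/5700.00 = 36.18 in.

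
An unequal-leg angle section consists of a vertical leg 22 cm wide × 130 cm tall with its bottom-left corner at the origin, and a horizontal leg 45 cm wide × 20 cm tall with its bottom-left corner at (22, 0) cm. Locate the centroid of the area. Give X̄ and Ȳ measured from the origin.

X̄ = 19.02 cm, Ȳ = 51.84 cm

Part | A | x̄ᵢ | ȳᵢ | A·x̄ᵢ | A·ȳᵢ
vertical leg | 2860.00 | 11.00 | 65.00 | 31460.00 | 185900.00
horizontal leg | 900.00 | 44.50 | 10.00 | 40050.00 | 9000.00
Σ | 3760.00 |  |  | 71510.00 | 194900.00
X̄ = 71510.00 / 3760.00 = 19.02 cm
Ȳ = 194900.00 / 3760.00 = 51.84 cm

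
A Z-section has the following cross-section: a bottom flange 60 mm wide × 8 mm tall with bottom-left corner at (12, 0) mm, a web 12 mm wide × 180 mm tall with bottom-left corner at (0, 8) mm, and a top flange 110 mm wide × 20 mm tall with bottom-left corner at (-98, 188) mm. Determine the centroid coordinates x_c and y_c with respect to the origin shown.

bottom flange: A = 60 × 8 = 480.00, centroid at (42.00, 4.00).
web: A = 12 × 180 = 2160.00, centroid at (6.00, 98.00).
top flange: A = 110 × 20 = 2200.00, centroid at (-43.00, 198.00).
ΣA = 4840.00 mm²
ΣAx_c = (480.00)(42.00) + (2160.00)(6.00) + (2200.00)(-43.00) = -61480.00 mm³
ΣAy_c = (480.00)(4.00) + (2160.00)(98.00) + (2200.00)(198.00) = 649200.00 mm³
x_c = -61480.00 / 4840.00 = -12.70 mm
y_c = 649200.00 / 4840.00 = 134.13 mm

x_c = -12.70 mm, y_c = 134.13 mm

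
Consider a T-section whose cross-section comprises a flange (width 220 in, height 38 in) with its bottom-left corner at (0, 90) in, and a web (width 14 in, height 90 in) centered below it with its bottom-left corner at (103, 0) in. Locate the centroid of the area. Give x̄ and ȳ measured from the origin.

Part | A | x̄ᵢ | ȳᵢ | A·x̄ᵢ | A·ȳᵢ
web | 1260.00 | 110.00 | 45.00 | 138600.00 | 56700.00
flange | 8360.00 | 110.00 | 109.00 | 919600.00 | 911240.00
Σ | 9620.00 |  |  | 1058200.00 | 967940.00
x̄ = 1058200.00 / 9620.00 = 110.00 in
ȳ = 967940.00 / 9620.00 = 100.62 in

x̄ = 110.00 in, ȳ = 100.62 in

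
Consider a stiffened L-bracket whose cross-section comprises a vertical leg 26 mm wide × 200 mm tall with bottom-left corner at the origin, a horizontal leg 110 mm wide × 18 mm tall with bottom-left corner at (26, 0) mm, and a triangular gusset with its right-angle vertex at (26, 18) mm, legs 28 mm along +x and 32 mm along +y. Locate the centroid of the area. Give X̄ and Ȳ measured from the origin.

vertical leg: A = 26 × 200 = 5200.00, centroid at (13.00, 100.00).
horizontal leg: A = 110 × 18 = 1980.00, centroid at (81.00, 9.00).
gusset: A = ½·28·32 = 448.00, centroid at (35.33, 28.67).
ΣA = 7628.00 mm², ΣAX̄ = 243809.33 mm³, ΣAȲ = 550662.67 mm³.
X̄ = 243809.33/7628.00 = 31.96 mm; Ȳ = 550662.67/7628.00 = 72.19 mm.

X̄ = 31.96 mm, Ȳ = 72.19 mm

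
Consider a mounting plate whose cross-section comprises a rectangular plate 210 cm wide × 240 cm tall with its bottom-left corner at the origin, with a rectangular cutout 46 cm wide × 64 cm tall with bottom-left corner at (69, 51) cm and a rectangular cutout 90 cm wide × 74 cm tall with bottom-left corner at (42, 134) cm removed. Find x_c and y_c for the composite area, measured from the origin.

x_c = 108.88 cm, y_c = 114.34 cm

plate: A = 210 × 240 = 50400.00, centroid at (105.00, 120.00).
hole 1: A = −(46 × 64) = -2944.00, centroid at (92.00, 83.00).
hole 2: A = −(90 × 74) = -6660.00, centroid at (87.00, 171.00).
ΣA = 40796.00 cm², ΣAx_c = 4441732.00 cm³, ΣAy_c = 4664788.00 cm³.
x_c = 4441732.00/40796.00 = 108.88 cm; y_c = 4664788.00/40796.00 = 114.34 cm.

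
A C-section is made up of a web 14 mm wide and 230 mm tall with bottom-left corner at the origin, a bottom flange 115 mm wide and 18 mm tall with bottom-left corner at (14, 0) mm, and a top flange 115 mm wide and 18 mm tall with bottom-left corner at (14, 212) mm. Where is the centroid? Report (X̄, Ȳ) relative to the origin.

X̄ = 43.28 mm, Ȳ = 115.00 mm

web: A = 14 × 230 = 3220.00, centroid at (7.00, 115.00).
bottom flange: A = 115 × 18 = 2070.00, centroid at (71.50, 9.00).
top flange: A = 115 × 18 = 2070.00, centroid at (71.50, 221.00).
ΣA = 7360.00 mm², ΣAX̄ = 318550.00 mm³, ΣAȲ = 846400.00 mm³.
X̄ = 318550.00/7360.00 = 43.28 mm; Ȳ = 846400.00/7360.00 = 115.00 mm.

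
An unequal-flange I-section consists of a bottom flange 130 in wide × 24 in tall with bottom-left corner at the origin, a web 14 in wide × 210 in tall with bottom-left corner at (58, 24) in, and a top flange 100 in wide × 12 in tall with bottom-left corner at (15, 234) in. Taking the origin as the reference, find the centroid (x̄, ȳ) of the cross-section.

x̄ = 65.00 in, ȳ = 97.07 in

bottom flange: A = 130 × 24 = 3120.00, centroid at (65.00, 12.00).
web: A = 14 × 210 = 2940.00, centroid at (65.00, 129.00).
top flange: A = 100 × 12 = 1200.00, centroid at (65.00, 240.00).
ΣA = 7260.00 in²
ΣAx̄ = (3120.00)(65.00) + (2940.00)(65.00) + (1200.00)(65.00) = 471900.00 in³
ΣAȳ = (3120.00)(12.00) + (2940.00)(129.00) + (1200.00)(240.00) = 704700.00 in³
x̄ = 471900.00 / 7260.00 = 65.00 in
ȳ = 704700.00 / 7260.00 = 97.07 in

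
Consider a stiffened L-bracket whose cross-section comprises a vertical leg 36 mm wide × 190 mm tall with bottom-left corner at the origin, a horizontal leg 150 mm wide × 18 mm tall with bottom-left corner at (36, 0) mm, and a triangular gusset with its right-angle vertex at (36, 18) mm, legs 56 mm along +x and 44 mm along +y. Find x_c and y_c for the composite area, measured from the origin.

Part | A | x̄ᵢ | ȳᵢ | A·x̄ᵢ | A·ȳᵢ
vertical leg | 6840.00 | 18.00 | 95.00 | 123120.00 | 649800.00
horizontal leg | 2700.00 | 111.00 | 9.00 | 299700.00 | 24300.00
gusset | 1232.00 | 54.67 | 32.67 | 67349.33 | 40245.33
Σ | 10772.00 |  |  | 490169.33 | 714345.33
x_c = 490169.33 / 10772.00 = 45.50 mm
y_c = 714345.33 / 10772.00 = 66.32 mm

x_c = 45.50 mm, y_c = 66.32 mm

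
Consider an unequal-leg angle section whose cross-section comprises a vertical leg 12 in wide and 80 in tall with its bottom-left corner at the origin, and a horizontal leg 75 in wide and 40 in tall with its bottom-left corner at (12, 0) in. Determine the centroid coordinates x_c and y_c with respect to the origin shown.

vertical leg: A = 12 × 80 = 960.00, centroid at (6.00, 40.00).
horizontal leg: A = 75 × 40 = 3000.00, centroid at (49.50, 20.00).
ΣA = 3960.00 in², ΣAx_c = 154260.00 in³, ΣAy_c = 98400.00 in³.
x_c = 154260.00/3960.00 = 38.95 in; y_c = 98400.00/3960.00 = 24.85 in.

x_c = 38.95 in, y_c = 24.85 in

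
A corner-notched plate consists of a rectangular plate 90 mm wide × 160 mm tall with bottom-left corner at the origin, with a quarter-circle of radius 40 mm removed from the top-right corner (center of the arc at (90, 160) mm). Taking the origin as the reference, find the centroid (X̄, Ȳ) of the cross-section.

X̄ = 42.32 mm, Ȳ = 73.97 mm

Part | A | x̄ᵢ | ȳᵢ | A·x̄ᵢ | A·ȳᵢ
plate | 14400.00 | 45.00 | 80.00 | 648000.00 | 1152000.00
removed quarter-circle | -1256.64 | 73.02 | 143.02 | -91764.00 | -179728.60
Σ | 13143.36 |  |  | 556236.00 | 972271.40
X̄ = 556236.00 / 13143.36 = 42.32 mm
Ȳ = 972271.40 / 13143.36 = 73.97 mm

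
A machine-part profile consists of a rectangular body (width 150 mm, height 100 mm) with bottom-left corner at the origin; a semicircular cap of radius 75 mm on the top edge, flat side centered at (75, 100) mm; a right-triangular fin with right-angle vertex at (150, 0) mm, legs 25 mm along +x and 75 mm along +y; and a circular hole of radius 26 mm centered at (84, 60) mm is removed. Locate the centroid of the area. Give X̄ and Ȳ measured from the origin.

rectangular body: A = 150 × 100 = 15000.00, centroid at (75.00, 50.00).
semicircular top: A = ½π·75² = 8835.73, centroid at (75.00, 131.83).
triangular fin: A = ½·25·75 = 937.50, centroid at (158.33, 25.00).
hole: A = −π·26² = -2123.72, centroid at (84.00, 60.00).
ΣA = 22649.51 mm², ΣAX̄ = 1757725.00 mm³, ΣAȲ = 1810837.44 mm³.
X̄ = 1757725.00/22649.51 = 77.61 mm; Ȳ = 1810837.44/22649.51 = 79.95 mm.

X̄ = 77.61 mm, Ȳ = 79.95 mm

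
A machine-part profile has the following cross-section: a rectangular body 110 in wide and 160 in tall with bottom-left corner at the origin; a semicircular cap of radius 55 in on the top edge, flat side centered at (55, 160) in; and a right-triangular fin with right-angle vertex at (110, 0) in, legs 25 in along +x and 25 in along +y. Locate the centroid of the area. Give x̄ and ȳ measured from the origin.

rectangular body: A = 110 × 160 = 17600.00, centroid at (55.00, 80.00).
semicircular top: A = ½π·55² = 4751.66, centroid at (55.00, 183.34).
triangular fin: A = ½·25·25 = 312.50, centroid at (118.33, 8.33).
ΣA = 22664.16 in², ΣAx̄ = 1266320.41 in³, ΣAȳ = 2281786.26 in³.
x̄ = 1266320.41/22664.16 = 55.87 in; ȳ = 2281786.26/22664.16 = 100.68 in.

x̄ = 55.87 in, ȳ = 100.68 in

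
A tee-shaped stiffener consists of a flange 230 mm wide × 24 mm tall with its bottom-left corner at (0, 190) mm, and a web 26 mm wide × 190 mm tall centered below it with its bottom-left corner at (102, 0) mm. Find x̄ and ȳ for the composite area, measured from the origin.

web: A = 26 × 190 = 4940.00, centroid at (115.00, 95.00).
flange: A = 230 × 24 = 5520.00, centroid at (115.00, 202.00).
ΣA = 10460.00 mm²
ΣAx̄ = (4940.00)(115.00) + (5520.00)(115.00) = 1202900.00 mm³
ΣAȳ = (4940.00)(95.00) + (5520.00)(202.00) = 1584340.00 mm³
x̄ = 1202900.00 / 10460.00 = 115.00 mm
ȳ = 1584340.00 / 10460.00 = 151.47 mm

x̄ = 115.00 mm, ȳ = 151.47 mm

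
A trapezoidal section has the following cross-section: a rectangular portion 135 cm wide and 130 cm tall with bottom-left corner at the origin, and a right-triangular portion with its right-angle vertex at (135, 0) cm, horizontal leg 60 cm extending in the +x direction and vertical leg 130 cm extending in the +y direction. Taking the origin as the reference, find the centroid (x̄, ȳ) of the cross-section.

Part | A | x̄ᵢ | ȳᵢ | A·x̄ᵢ | A·ȳᵢ
rectangular portion | 17550.00 | 67.50 | 65.00 | 1184625.00 | 1140750.00
triangular portion | 3900.00 | 155.00 | 43.33 | 604500.00 | 169000.00
Σ | 21450.00 |  |  | 1789125.00 | 1309750.00
x̄ = 1789125.00 / 21450.00 = 83.41 cm
ȳ = 1309750.00 / 21450.00 = 61.06 cm

x̄ = 83.41 cm, ȳ = 61.06 cm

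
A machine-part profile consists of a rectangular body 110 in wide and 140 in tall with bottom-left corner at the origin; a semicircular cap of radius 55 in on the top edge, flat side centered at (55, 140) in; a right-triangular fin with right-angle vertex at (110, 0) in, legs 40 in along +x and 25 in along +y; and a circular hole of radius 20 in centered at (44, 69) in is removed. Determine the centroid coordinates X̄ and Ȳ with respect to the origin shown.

X̄ = 57.47 in, Ȳ = 91.34 in

rectangular body: A = 110 × 140 = 15400.00, centroid at (55.00, 70.00).
semicircular top: A = ½π·55² = 4751.66, centroid at (55.00, 163.34).
triangular fin: A = ½·40·25 = 500.00, centroid at (123.33, 8.33).
hole: A = −π·20² = -1256.64, centroid at (44.00, 69.00).
ΣA = 19395.02 in²
ΣAX̄ = (15400.00)(55.00) + (4751.66)(55.00) + (500.00)(123.33) + (-1256.64)(44.00) = 1114715.87 in³
ΣAȲ = (15400.00)(70.00) + (4751.66)(163.34) + (500.00)(8.33) + (-1256.64)(69.00) = 1771607.62 in³
X̄ = 1114715.87 / 19395.02 = 57.47 in
Ȳ = 1771607.62 / 19395.02 = 91.34 in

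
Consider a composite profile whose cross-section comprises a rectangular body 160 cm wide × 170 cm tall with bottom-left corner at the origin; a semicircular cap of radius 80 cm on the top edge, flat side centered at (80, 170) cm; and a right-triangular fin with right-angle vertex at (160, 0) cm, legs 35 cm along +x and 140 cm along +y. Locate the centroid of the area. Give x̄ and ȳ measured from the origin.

x̄ = 85.66 cm, ȳ = 112.75 cm

rectangular body: A = 160 × 170 = 27200.00, centroid at (80.00, 85.00).
semicircular top: A = ½π·80² = 10053.10, centroid at (80.00, 203.95).
triangular fin: A = ½·35·140 = 2450.00, centroid at (171.67, 46.67).
ΣA = 39703.10 cm², ΣAx̄ = 3400831.05 cm³, ΣAȳ = 4476693.07 cm³.
x̄ = 3400831.05/39703.10 = 85.66 cm; ȳ = 4476693.07/39703.10 = 112.75 cm.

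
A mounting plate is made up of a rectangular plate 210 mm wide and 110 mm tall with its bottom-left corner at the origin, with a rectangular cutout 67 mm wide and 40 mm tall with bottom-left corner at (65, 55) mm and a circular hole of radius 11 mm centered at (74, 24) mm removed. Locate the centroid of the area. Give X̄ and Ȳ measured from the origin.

X̄ = 106.46 mm, Ȳ = 52.91 mm

plate: A = 210 × 110 = 23100.00, centroid at (105.00, 55.00).
hole 1: A = −(67 × 40) = -2680.00, centroid at (98.50, 75.00).
hole 2: A = −π·11² = -380.13, centroid at (74.00, 24.00).
ΣA = 20039.87 mm², ΣAX̄ = 2133390.18 mm³, ΣAȲ = 1060376.81 mm³.
X̄ = 2133390.18/20039.87 = 106.46 mm; Ȳ = 1060376.81/20039.87 = 52.91 mm.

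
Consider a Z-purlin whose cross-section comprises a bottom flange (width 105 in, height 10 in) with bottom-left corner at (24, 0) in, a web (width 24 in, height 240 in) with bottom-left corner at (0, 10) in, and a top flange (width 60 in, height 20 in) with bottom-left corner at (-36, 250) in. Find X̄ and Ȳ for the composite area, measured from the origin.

bottom flange: A = 105 × 10 = 1050.00, centroid at (76.50, 5.00).
web: A = 24 × 240 = 5760.00, centroid at (12.00, 130.00).
top flange: A = 60 × 20 = 1200.00, centroid at (-6.00, 260.00).
ΣA = 8010.00 in²
ΣAX̄ = (1050.00)(76.50) + (5760.00)(12.00) + (1200.00)(-6.00) = 142245.00 in³
ΣAȲ = (1050.00)(5.00) + (5760.00)(130.00) + (1200.00)(260.00) = 1066050.00 in³
X̄ = 142245.00 / 8010.00 = 17.76 in
Ȳ = 1066050.00 / 8010.00 = 133.09 in

X̄ = 17.76 in, Ȳ = 133.09 in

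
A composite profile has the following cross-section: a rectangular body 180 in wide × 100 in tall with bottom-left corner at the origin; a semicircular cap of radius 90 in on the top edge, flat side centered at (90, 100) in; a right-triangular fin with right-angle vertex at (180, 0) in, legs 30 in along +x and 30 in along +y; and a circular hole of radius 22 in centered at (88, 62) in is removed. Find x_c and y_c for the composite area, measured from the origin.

rectangular body: A = 180 × 100 = 18000.00, centroid at (90.00, 50.00).
semicircular top: A = ½π·90² = 12723.45, centroid at (90.00, 138.20).
triangular fin: A = ½·30·30 = 450.00, centroid at (190.00, 10.00).
hole: A = −π·22² = -1520.53, centroid at (88.00, 62.00).
ΣA = 29652.92 in², ΣAx_c = 2716803.81 in³, ΣAy_c = 2568572.11 in³.
x_c = 2716803.81/29652.92 = 91.62 in; y_c = 2568572.11/29652.92 = 86.62 in.

x_c = 91.62 in, y_c = 86.62 in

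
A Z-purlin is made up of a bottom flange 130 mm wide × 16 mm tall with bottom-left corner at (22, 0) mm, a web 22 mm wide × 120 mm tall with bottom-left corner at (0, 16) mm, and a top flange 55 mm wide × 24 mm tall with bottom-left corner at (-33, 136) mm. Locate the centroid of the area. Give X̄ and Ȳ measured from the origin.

bottom flange: A = 130 × 16 = 2080.00, centroid at (87.00, 8.00).
web: A = 22 × 120 = 2640.00, centroid at (11.00, 76.00).
top flange: A = 55 × 24 = 1320.00, centroid at (-5.50, 148.00).
ΣA = 6040.00 mm²
ΣAX̄ = (2080.00)(87.00) + (2640.00)(11.00) + (1320.00)(-5.50) = 202740.00 mm³
ΣAȲ = (2080.00)(8.00) + (2640.00)(76.00) + (1320.00)(148.00) = 412640.00 mm³
X̄ = 202740.00 / 6040.00 = 33.57 mm
Ȳ = 412640.00 / 6040.00 = 68.32 mm

X̄ = 33.57 mm, Ȳ = 68.32 mm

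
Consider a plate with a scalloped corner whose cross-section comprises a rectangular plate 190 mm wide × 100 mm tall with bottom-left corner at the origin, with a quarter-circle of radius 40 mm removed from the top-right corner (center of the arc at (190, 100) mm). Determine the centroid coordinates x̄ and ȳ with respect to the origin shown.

Part | A | x̄ᵢ | ȳᵢ | A·x̄ᵢ | A·ȳᵢ
plate | 19000.00 | 95.00 | 50.00 | 1805000.00 | 950000.00
removed quarter-circle | -1256.64 | 173.02 | 83.02 | -217427.71 | -104330.37
Σ | 17743.36 |  |  | 1587572.29 | 845669.63
x̄ = 1587572.29 / 17743.36 = 89.47 mm
ȳ = 845669.63 / 17743.36 = 47.66 mm

x̄ = 89.47 mm, ȳ = 47.66 mm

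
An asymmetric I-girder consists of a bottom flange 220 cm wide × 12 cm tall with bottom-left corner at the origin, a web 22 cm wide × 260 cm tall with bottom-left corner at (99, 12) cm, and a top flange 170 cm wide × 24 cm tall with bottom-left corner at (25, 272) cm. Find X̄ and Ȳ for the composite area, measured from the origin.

bottom flange: A = 220 × 12 = 2640.00, centroid at (110.00, 6.00).
web: A = 22 × 260 = 5720.00, centroid at (110.00, 142.00).
top flange: A = 170 × 24 = 4080.00, centroid at (110.00, 284.00).
ΣA = 12440.00 cm², ΣAX̄ = 1368400.00 cm³, ΣAȲ = 1986800.00 cm³.
X̄ = 1368400.00/12440.00 = 110.00 cm; Ȳ = 1986800.00/12440.00 = 159.71 cm.

X̄ = 110.00 cm, Ȳ = 159.71 cm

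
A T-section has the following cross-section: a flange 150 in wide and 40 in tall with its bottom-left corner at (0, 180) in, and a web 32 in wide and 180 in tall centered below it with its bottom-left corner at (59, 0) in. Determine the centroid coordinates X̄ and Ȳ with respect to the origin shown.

web: A = 32 × 180 = 5760.00, centroid at (75.00, 90.00).
flange: A = 150 × 40 = 6000.00, centroid at (75.00, 200.00).
ΣA = 11760.00 in²
ΣAX̄ = (5760.00)(75.00) + (6000.00)(75.00) = 882000.00 in³
ΣAȲ = (5760.00)(90.00) + (6000.00)(200.00) = 1718400.00 in³
X̄ = 882000.00 / 11760.00 = 75.00 in
Ȳ = 1718400.00 / 11760.00 = 146.12 in

X̄ = 75.00 in, Ȳ = 146.12 in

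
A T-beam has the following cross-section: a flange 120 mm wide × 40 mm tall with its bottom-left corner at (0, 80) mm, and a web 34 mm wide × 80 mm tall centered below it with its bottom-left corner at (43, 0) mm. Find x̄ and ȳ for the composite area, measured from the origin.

x̄ = 60.00 mm, ȳ = 78.30 mm

web: A = 34 × 80 = 2720.00, centroid at (60.00, 40.00).
flange: A = 120 × 40 = 4800.00, centroid at (60.00, 100.00).
ΣA = 7520.00 mm²
ΣAx̄ = (2720.00)(60.00) + (4800.00)(60.00) = 451200.00 mm³
ΣAȳ = (2720.00)(40.00) + (4800.00)(100.00) = 588800.00 mm³
x̄ = 451200.00 / 7520.00 = 60.00 mm
ȳ = 588800.00 / 7520.00 = 78.30 mm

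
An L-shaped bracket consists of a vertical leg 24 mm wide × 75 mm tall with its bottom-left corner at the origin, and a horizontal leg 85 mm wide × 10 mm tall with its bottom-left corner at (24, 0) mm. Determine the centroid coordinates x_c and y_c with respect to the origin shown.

x_c = 29.48 mm, y_c = 27.08 mm

Part | A | x̄ᵢ | ȳᵢ | A·x̄ᵢ | A·ȳᵢ
vertical leg | 1800.00 | 12.00 | 37.50 | 21600.00 | 67500.00
horizontal leg | 850.00 | 66.50 | 5.00 | 56525.00 | 4250.00
Σ | 2650.00 |  |  | 78125.00 | 71750.00
x_c = 78125.00 / 2650.00 = 29.48 mm
y_c = 71750.00 / 2650.00 = 27.08 mm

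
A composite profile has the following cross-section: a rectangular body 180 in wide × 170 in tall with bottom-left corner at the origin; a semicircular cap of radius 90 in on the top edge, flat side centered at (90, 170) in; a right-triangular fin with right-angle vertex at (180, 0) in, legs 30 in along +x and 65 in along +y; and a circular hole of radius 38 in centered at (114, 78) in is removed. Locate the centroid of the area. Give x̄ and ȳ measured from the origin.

x̄ = 89.71 in, ȳ = 123.67 in

rectangular body: A = 180 × 170 = 30600.00, centroid at (90.00, 85.00).
semicircular top: A = ½π·90² = 12723.45, centroid at (90.00, 208.20).
triangular fin: A = ½·30·65 = 975.00, centroid at (190.00, 21.67).
hole: A = −π·38² = -4536.46, centroid at (114.00, 78.00).
ΣA = 39761.99 in²
ΣAx̄ = (30600.00)(90.00) + (12723.45)(90.00) + (975.00)(190.00) + (-4536.46)(114.00) = 3567204.11 in³
ΣAȳ = (30600.00)(85.00) + (12723.45)(208.20) + (975.00)(21.67) + (-4536.46)(78.00) = 4917267.68 in³
x̄ = 3567204.11 / 39761.99 = 89.71 in
ȳ = 4917267.68 / 39761.99 = 123.67 in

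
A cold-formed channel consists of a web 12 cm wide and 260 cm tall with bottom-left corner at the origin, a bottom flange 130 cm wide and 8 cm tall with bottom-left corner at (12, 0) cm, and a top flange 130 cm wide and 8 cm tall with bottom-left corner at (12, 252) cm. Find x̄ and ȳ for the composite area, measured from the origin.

x̄ = 34.40 cm, ȳ = 130.00 cm

web: A = 12 × 260 = 3120.00, centroid at (6.00, 130.00).
bottom flange: A = 130 × 8 = 1040.00, centroid at (77.00, 4.00).
top flange: A = 130 × 8 = 1040.00, centroid at (77.00, 256.00).
ΣA = 5200.00 cm²
ΣAx̄ = (3120.00)(6.00) + (1040.00)(77.00) + (1040.00)(77.00) = 178880.00 cm³
ΣAȳ = (3120.00)(130.00) + (1040.00)(4.00) + (1040.00)(256.00) = 676000.00 cm³
x̄ = 178880.00 / 5200.00 = 34.40 cm
ȳ = 676000.00 / 5200.00 = 130.00 cm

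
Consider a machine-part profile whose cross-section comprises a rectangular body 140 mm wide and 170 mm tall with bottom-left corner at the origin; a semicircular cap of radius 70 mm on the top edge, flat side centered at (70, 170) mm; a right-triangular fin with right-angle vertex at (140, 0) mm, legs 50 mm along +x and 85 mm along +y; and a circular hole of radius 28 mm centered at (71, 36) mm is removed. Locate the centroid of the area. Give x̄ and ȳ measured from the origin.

rectangular body: A = 140 × 170 = 23800.00, centroid at (70.00, 85.00).
semicircular top: A = ½π·70² = 7696.90, centroid at (70.00, 199.71).
triangular fin: A = ½·50·85 = 2125.00, centroid at (156.67, 28.33).
hole: A = −π·28² = -2463.01, centroid at (71.00, 36.00).
ΣA = 31158.89 mm²
ΣAx̄ = (23800.00)(70.00) + (7696.90)(70.00) + (2125.00)(156.67) + (-2463.01)(71.00) = 2362826.19 mm³
ΣAȳ = (23800.00)(85.00) + (7696.90)(199.71) + (2125.00)(28.33) + (-2463.01)(36.00) = 3531680.03 mm³
x̄ = 2362826.19 / 31158.89 = 75.83 mm
ȳ = 3531680.03 / 31158.89 = 113.34 mm

x̄ = 75.83 mm, ȳ = 113.34 mm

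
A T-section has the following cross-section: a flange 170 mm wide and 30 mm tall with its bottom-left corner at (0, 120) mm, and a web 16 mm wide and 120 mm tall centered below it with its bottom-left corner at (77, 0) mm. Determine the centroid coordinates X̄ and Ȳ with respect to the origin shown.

web: A = 16 × 120 = 1920.00, centroid at (85.00, 60.00).
flange: A = 170 × 30 = 5100.00, centroid at (85.00, 135.00).
ΣA = 7020.00 mm²
ΣAX̄ = (1920.00)(85.00) + (5100.00)(85.00) = 596700.00 mm³
ΣAȲ = (1920.00)(60.00) + (5100.00)(135.00) = 803700.00 mm³
X̄ = 596700.00 / 7020.00 = 85.00 mm
Ȳ = 803700.00 / 7020.00 = 114.49 mm

X̄ = 85.00 mm, Ȳ = 114.49 mm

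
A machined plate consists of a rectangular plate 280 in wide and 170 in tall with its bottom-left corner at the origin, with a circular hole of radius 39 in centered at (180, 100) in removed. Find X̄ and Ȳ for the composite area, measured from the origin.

plate: A = 280 × 170 = 47600.00, centroid at (140.00, 85.00).
hole: A = −π·39² = -4778.36, centroid at (180.00, 100.00).
ΣA = 42821.64 in²
ΣAX̄ = (47600.00)(140.00) + (-4778.36)(180.00) = 5803894.76 in³
ΣAȲ = (47600.00)(85.00) + (-4778.36)(100.00) = 3568163.76 in³
X̄ = 5803894.76 / 42821.64 = 135.54 in
Ȳ = 3568163.76 / 42821.64 = 83.33 in

X̄ = 135.54 in, Ȳ = 83.33 in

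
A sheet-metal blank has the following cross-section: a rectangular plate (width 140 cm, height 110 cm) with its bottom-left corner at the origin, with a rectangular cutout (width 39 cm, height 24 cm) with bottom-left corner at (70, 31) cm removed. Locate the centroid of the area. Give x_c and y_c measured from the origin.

Part | A | x̄ᵢ | ȳᵢ | A·x̄ᵢ | A·ȳᵢ
plate | 15400.00 | 70.00 | 55.00 | 1078000.00 | 847000.00
hole | -936.00 | 89.50 | 43.00 | -83772.00 | -40248.00
Σ | 14464.00 |  |  | 994228.00 | 806752.00
x_c = 994228.00 / 14464.00 = 68.74 cm
y_c = 806752.00 / 14464.00 = 55.78 cm

x_c = 68.74 cm, y_c = 55.78 cm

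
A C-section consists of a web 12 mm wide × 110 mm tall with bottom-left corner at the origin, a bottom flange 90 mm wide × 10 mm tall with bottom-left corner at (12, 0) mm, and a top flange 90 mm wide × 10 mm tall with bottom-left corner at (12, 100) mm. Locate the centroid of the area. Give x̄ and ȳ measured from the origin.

web: A = 12 × 110 = 1320.00, centroid at (6.00, 55.00).
bottom flange: A = 90 × 10 = 900.00, centroid at (57.00, 5.00).
top flange: A = 90 × 10 = 900.00, centroid at (57.00, 105.00).
ΣA = 3120.00 mm², ΣAx̄ = 110520.00 mm³, ΣAȳ = 171600.00 mm³.
x̄ = 110520.00/3120.00 = 35.42 mm; ȳ = 171600.00/3120.00 = 55.00 mm.

x̄ = 35.42 mm, ȳ = 55.00 mm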